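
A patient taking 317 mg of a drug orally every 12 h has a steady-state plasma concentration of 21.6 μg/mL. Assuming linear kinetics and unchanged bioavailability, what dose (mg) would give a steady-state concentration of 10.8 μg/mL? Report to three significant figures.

With linear kinetics, Css is proportional to dose rate (D/τ) at fixed clearance.
D₂ = D₁ × (Css,target / Css,current) = 317 × 10.8/21.6 = 158.5 mg

159 mg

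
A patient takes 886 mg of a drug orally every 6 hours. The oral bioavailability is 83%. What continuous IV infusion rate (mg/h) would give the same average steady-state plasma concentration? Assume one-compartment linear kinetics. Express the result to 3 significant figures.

Equivalent systemic input: infusion rate = F·D/τ.
Rate = 0.83 × 886 / 6 = 122.6 mg/h

123 mg/h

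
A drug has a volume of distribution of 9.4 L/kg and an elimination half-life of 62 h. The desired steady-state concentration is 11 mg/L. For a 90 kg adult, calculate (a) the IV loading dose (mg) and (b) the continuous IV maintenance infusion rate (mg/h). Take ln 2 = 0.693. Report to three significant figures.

Total Vd = 9.4 × 90 = 846.0 L
LD = Vd × C = 846.0 × 11 = 9306 mg
CL = 0.693 × Vd / t½ = 0.693 × 846.0 / 62 = 9.456 L/h
Infusion rate = CL × Css = 9.456 × 11 = 104.0 mg/h

(a) 9310 mg; (b) 104 mg/h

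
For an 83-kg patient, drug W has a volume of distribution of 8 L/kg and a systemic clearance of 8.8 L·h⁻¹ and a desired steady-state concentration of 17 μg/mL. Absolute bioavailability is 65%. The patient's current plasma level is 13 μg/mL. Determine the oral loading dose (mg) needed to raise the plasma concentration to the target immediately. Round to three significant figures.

Total Vd = 8 × 83 = 664.0 L
Concentration deficit ΔC = 17 − 13 = 4.000 mg/L
LD = Vd × ΔC / F = 664.0 × 4.000 / 0.65 = 4086 mg

4090 mg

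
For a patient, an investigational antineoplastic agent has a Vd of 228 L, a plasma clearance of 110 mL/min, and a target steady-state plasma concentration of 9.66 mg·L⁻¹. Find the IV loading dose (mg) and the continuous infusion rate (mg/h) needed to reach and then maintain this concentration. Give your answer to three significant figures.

(a) 2200 mg; (b) 63.8 mg/h

Loading: fill Vd to C_target → 228.0 L × 9.66 mg/L = 2202 mg
CL = 110 mL/min = 110 × 0.06 = 6.600 L/h
Infusion rate = 6.600 L/h × 9.66 mg/L = 63.76 mg/h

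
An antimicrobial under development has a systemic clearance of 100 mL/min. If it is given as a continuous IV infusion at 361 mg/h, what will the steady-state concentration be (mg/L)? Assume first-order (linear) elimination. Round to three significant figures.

60.2 mg/L

CL = 100 mL/min = 100 × 0.06 = 6.000 L/h
Css = rate / CL = 361 / 6.000 = 60.17 mg/L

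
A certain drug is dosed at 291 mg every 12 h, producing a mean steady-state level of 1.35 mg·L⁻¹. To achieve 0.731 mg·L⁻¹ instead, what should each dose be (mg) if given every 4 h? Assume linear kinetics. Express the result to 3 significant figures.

52.5 mg

For first-order elimination, Css ∝ F·D/(CL·τ); F and CL are unchanged, so Css ∝ D/τ.
D₂ = D₁ × (Css,target / Css,current) × (τ₂/τ₁) = 291 × (0.731/1.35) × (4/12) = 52.52 mg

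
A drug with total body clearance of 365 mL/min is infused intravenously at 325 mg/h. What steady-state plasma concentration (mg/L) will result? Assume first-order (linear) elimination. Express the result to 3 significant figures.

CL = 365 mL/min × 60/1000 = 21.90 L/h
Css = rate / CL = 325 / 21.90 = 14.84 mg/L

14.8 mg/L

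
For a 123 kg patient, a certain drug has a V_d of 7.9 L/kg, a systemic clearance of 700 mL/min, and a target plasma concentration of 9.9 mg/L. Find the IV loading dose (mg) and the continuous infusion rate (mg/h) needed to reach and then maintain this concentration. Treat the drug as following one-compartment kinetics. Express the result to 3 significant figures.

(a) 9620 mg; (b) 416 mg/h

Vd = 7.9 L/kg × 123 kg = 971.7 L
LD = Vd · C_target = 971.7 × 9.9 = 9620 mg
Convert clearance: 700 mL/min × 60 min/h ÷ 1000 mL/L = 42.00 L/h
Maintenance: replace elimination → rate = CL × Css = 42.00 × 9.9 = 415.8 mg/h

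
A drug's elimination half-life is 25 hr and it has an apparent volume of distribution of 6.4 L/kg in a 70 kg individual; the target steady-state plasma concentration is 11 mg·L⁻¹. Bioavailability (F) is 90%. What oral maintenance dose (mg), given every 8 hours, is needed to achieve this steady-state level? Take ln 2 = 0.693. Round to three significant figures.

1210 mg

Vd = 6.4 L/kg × 70 kg = 448.0 L
k = 0.693/25 = 0.02772 h⁻¹, so CL = k·Vd = 0.02772 × 448.0 = 12.42 L/h
D = CL × Css × τ / F = 12.42 × 11 × 8 / 0.9 = 1214 mg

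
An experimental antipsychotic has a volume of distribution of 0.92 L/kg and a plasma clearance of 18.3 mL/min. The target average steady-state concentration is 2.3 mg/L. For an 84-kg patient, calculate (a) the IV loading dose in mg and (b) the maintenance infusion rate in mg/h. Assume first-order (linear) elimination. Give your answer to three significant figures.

(a) 178 mg; (b) 2.53 mg/h

Vd = 0.92 L/kg × 84 kg = 77.28 L
LD = Vd · C_target = 77.28 × 2.3 = 177.7 mg
CL = 18.3 mL/min = 18.3 × 0.06 = 1.098 L/h
Maintenance: replace elimination → rate = CL × Css = 1.098 × 2.3 = 2.525 mg/h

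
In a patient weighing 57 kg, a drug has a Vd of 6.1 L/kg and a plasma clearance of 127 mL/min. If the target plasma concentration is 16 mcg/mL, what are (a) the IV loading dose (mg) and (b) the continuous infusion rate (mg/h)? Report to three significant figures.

(a) 5560 mg; (b) 122 mg/h

Vd = 6.1 L/kg × 57 kg = 347.7 L
Loading dose = Vd × C = 347.7 × 16 = 5563 mg
CL = 127 mL/min = 127 × 0.06 = 7.620 L/h
Maintenance infusion rate = CL × Css = 7.620 × 16 = 121.9 mg/h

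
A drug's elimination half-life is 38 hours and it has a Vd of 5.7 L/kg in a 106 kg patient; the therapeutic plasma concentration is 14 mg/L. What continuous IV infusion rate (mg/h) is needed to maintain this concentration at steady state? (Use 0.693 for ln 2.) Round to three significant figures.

Total Vd = 5.7 × 106 = 604.2 L
k = 0.693/38 = 0.01824 h⁻¹, so CL = k·Vd = 0.01824 × 604.2 = 11.02 L/h
Infusion rate = CL × Css = 11.02 × 14 = 154.3 mg/h

154 mg/h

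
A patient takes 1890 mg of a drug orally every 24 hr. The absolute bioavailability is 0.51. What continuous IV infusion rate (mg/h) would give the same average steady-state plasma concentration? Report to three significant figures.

Equivalent systemic input: infusion rate = F·D/τ.
Rate = 0.51 × 1890 / 24 = 40.16 mg/h

40.2 mg/h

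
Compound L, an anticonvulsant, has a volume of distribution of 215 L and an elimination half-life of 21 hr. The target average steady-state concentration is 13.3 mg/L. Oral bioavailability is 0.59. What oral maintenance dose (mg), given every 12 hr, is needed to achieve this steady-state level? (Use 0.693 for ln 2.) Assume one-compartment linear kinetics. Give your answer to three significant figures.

CL = 0.693 × Vd / t½ = 0.693 × 215.0 / 21 = 7.095 L/h
D = CL × Css × τ / F = 7.095 × 13.3 × 12 / 0.59 = 1919 mg

1920 mg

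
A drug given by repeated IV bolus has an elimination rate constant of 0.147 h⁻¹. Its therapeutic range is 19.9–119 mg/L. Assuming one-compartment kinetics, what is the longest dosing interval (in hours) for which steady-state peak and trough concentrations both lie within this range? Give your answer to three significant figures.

12.2 h

Between IV bolus doses, concentration decays as C = C₀·e^(−kτ), so C_peak/C_trough = e^(kτ).
τ_max = ln(C_peak/C_trough) / k = ln(119/19.9) / 0.1470 = 1.788 / 0.1470 = 12.16 h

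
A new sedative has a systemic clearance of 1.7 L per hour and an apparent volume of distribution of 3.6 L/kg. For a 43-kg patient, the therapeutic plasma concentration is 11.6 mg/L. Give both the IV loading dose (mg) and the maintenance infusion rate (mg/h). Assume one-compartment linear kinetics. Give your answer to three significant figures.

Vd(total) = 43 kg × 3.6 L/kg = 154.8 L
Loading dose = Vd × C = 154.8 × 11.6 = 1796 mg
Maintenance infusion rate = CL × Css = 1.700 × 11.6 = 19.72 mg/h

(a) 1800 mg; (b) 19.7 mg/h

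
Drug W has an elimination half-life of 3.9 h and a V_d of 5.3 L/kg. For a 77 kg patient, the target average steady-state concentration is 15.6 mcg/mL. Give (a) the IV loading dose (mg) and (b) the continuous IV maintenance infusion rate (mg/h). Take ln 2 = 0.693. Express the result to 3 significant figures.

Total Vd = 5.3 × 77 = 408.1 L
LD = Vd × C = 408.1 × 15.6 = 6366 mg
CL = 0.693 × Vd / t½ = 0.693 × 408.1 / 3.9 = 72.52 L/h
Infusion rate = CL × Css = 72.52 × 15.6 = 1131 mg/h

(a) 6370 mg; (b) 1130 mg/h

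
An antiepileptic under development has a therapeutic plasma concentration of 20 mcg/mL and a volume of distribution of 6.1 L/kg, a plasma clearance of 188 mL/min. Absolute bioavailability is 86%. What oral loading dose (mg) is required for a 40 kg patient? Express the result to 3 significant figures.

Total Vd = 6.1 × 40 = 244.0 L
LD is governed by Vd — clearance does not enter the loading-dose calculation.
LD = Vd × C / F = 244.0 × 20.00 / 0.86 = 5674 mg

5670 mg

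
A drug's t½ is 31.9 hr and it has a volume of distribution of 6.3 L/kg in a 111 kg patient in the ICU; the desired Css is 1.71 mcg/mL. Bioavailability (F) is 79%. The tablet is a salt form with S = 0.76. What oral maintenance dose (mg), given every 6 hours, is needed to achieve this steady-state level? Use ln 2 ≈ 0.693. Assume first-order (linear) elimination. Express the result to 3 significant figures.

260 mg

Vd = 6.3 L/kg × 111 kg = 699.3 L
CL = ln 2 · Vd / t½ = 0.693 × 699.3 / 31.9 = 15.19 L/h
D = CL × Css × τ / F / S = 15.19 × 1.71 × 6 / 0.79 / 0.76 = 259.6 mg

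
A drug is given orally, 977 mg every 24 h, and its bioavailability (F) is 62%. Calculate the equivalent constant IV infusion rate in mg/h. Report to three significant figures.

Equivalent systemic input: infusion rate = F·D/τ.
Rate = 0.62 × 977 / 24 = 25.24 mg/h

25.2 mg/h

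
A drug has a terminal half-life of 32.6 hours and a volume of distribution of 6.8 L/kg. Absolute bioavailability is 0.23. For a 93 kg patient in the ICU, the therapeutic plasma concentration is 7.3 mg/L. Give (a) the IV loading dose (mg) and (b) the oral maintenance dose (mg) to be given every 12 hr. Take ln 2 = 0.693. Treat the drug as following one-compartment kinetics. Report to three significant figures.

(a) 4620 mg; (b) 5120 mg

Total Vd = 6.8 × 93 = 632.4 L
LD = Vd × C = 632.4 × 7.3 = 4617 mg
CL = 0.693 × Vd / t½ = 0.693 × 632.4 / 32.6 = 13.44 L/h
D = CL × Css × τ / F = 13.44 × 7.3 × 12 / 0.23 = 5119 mg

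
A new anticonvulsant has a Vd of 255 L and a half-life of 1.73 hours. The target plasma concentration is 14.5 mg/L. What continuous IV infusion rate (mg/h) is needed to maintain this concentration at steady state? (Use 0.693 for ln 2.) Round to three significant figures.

k = 0.693/1.73 = 0.4006 h⁻¹, so CL = k·Vd = 0.4006 × 255.0 = 102.2 L/h
Infusion rate = CL × Css = 102.2 × 14.5 = 1482 mg/h

1480 mg/h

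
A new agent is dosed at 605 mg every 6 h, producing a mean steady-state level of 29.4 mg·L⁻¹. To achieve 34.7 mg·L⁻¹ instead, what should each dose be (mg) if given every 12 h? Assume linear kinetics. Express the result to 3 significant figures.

With linear kinetics, Css is proportional to dose rate (D/τ) at fixed clearance.
D₂ = D₁ × (Css,target / Css,current) × (τ₂/τ₁) = 605 × (34.7/29.4) × (12/6) = 1428 mg

1430 mg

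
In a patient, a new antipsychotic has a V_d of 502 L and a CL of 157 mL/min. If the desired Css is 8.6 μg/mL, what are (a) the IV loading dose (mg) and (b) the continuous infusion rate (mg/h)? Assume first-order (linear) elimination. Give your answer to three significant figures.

LD = Vd · C_target = 502.0 × 8.6 = 4317 mg
CL = 157 mL/min = 157 × 0.06 = 9.420 L/h
Maintenance infusion rate = CL × Css = 9.420 × 8.6 = 81.01 mg/h

(a) 4320 mg; (b) 81.0 mg/h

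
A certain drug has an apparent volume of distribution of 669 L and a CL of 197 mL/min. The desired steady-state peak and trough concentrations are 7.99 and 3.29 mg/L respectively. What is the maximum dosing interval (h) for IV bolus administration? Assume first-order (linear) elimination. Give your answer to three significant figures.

50.2 h

CL = 197 mL/min × 60/1000 = 11.82 L/h
k = CL / Vd = 11.82 / 669.0 = 0.01767 h⁻¹
Between IV bolus doses, concentration decays as C = C₀·e^(−kτ), so C_peak/C_trough = e^(kτ).
τ_max = ln(C_peak/C_trough) / k = ln(7.99/3.29) / 0.01767 = 0.8873 / 0.01767 = 50.22 h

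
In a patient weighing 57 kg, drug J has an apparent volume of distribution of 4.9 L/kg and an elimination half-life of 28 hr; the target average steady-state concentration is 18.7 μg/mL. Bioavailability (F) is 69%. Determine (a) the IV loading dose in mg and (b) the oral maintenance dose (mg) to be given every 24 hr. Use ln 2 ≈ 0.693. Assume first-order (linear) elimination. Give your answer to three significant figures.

(a) 5220 mg; (b) 4500 mg

Vd(total) = 57 kg × 4.9 L/kg = 279.3 L
LD = Vd × C = 279.3 × 18.7 = 5223 mg
CL = 0.693 × Vd / t½ = 0.693 × 279.3 / 28 = 6.913 L/h
D = CL × Css × τ / F = 6.913 × 18.7 × 24 / 0.69 = 4496 mg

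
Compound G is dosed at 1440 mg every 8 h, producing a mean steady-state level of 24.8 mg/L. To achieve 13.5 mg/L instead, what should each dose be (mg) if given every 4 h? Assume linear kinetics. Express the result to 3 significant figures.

For first-order elimination, Css ∝ F·D/(CL·τ); F and CL are unchanged, so Css ∝ D/τ.
D₂ = D₁ × (Css,target / Css,current) × (τ₂/τ₁) = 1440 × (13.5/24.8) × (4/8) = 391.9 mg

392 mg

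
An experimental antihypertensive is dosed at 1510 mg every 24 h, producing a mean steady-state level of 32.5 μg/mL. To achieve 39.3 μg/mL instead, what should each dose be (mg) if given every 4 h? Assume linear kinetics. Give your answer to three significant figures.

304 mg

For first-order elimination, Css ∝ F·D/(CL·τ); F and CL are unchanged, so Css ∝ D/τ.
D₂ = D₁ × (Css,target / Css,current) × (τ₂/τ₁) = 1510 × (39.3/32.5) × (4/24) = 304.3 mg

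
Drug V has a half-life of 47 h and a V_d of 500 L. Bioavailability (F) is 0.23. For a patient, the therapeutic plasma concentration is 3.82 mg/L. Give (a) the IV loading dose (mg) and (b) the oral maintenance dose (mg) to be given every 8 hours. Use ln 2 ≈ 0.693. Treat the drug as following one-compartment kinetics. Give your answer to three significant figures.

LD = Vd × C = 500.0 × 3.82 = 1910 mg
CL = 0.693 × Vd / t½ = 0.693 × 500.0 / 47 = 7.372 L/h
D = CL × Css × τ / F = 7.372 × 3.82 × 8 / 0.23 = 979.5 mg

(a) 1910 mg; (b) 980 mg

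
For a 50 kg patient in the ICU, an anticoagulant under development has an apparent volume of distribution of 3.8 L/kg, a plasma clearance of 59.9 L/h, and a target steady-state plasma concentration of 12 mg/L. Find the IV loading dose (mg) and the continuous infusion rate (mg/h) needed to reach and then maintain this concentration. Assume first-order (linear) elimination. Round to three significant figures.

(a) 2280 mg; (b) 719 mg/h

Vd(total) = 50 kg × 3.8 L/kg = 190.0 L
Loading dose = Vd × C = 190.0 × 12 = 2280 mg
Infusion rate = 59.90 L/h × 12 mg/L = 718.8 mg/h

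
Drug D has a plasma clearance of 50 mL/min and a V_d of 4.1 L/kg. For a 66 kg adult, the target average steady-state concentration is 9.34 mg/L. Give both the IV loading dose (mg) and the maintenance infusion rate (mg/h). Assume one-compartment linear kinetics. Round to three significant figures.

Vd(total) = 66 kg × 4.1 L/kg = 270.6 L
Loading dose = Vd × C = 270.6 × 9.34 = 2527 mg
Convert clearance: 50 mL/min × 60 min/h ÷ 1000 mL/L = 3.000 L/h
Maintenance infusion rate = CL × Css = 3.000 × 9.34 = 28.02 mg/h

(a) 2530 mg; (b) 28.0 mg/h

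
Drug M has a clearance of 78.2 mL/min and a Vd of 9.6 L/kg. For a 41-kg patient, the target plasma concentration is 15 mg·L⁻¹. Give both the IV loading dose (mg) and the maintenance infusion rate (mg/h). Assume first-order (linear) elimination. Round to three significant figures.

Vd = 9.6 L/kg × 41 kg = 393.6 L
Loading dose = Vd × C = 393.6 × 15 = 5904 mg
CL = 78.2 mL/min × 60/1000 = 4.692 L/h
Maintenance infusion rate = CL × Css = 4.692 × 15 = 70.38 mg/h

(a) 5900 mg; (b) 70.4 mg/h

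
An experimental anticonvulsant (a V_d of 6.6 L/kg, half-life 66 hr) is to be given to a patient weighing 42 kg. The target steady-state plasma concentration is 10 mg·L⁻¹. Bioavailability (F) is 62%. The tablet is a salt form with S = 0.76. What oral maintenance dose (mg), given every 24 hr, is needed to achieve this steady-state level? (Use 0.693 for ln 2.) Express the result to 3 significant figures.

Vd = 6.6 L/kg × 42 kg = 277.2 L
CL = 0.693 × Vd / t½ = 0.693 × 277.2 / 66 = 2.911 L/h
D = CL × Css × τ / F / S = 2.911 × 10 × 24 / 0.62 / 0.76 = 1483 mg

1480 mg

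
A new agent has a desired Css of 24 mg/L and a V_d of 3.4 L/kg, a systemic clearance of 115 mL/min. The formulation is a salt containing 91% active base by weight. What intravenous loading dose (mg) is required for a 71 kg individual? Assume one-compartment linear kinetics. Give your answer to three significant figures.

6370 mg

Vd(total) = 71 kg × 3.4 L/kg = 241.4 L
LD = Vd × C / S = 241.4 × 24.00 / 0.91 = 6367 mg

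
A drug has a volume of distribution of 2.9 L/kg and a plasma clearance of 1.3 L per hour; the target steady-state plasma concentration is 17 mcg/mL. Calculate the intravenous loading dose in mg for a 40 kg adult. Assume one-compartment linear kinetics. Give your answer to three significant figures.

1970 mg

Vd(total) = 40 kg × 2.9 L/kg = 116.0 L
LD = Vd × C = 116.0 × 17.00 = 1972 mg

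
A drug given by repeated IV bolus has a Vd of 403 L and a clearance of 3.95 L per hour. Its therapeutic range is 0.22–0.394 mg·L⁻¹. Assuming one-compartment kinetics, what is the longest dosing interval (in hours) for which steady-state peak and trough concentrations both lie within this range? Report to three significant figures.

k = CL / Vd = 3.950 / 403.0 = 0.009801 h⁻¹
Between IV bolus doses, concentration decays as C = C₀·e^(−kτ), so C_peak/C_trough = e^(kτ).
τ_max = ln(C_peak/C_trough) / k = ln(0.394/0.22) / 0.009801 = 0.5827 / 0.009801 = 59.45 h

59.5 h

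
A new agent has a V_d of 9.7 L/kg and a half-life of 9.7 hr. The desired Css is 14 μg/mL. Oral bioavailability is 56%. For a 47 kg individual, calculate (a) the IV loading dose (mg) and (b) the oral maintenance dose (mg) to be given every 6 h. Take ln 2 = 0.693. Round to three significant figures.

(a) 6380 mg; (b) 4890 mg

Vd(total) = 47 kg × 9.7 L/kg = 455.9 L
LD = Vd × C = 455.9 × 14 = 6383 mg
CL = 0.693 × Vd / t½ = 0.693 × 455.9 / 9.7 = 32.57 L/h
D = CL × Css × τ / F = 32.57 × 14 × 6 / 0.56 = 4886 mg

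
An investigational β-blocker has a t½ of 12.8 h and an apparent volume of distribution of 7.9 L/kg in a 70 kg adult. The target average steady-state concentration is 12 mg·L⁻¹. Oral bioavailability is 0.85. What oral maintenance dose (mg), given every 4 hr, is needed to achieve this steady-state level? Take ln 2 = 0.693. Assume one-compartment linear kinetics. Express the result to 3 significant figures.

1690 mg

Vd(total) = 70 kg × 7.9 L/kg = 553.0 L
k = 0.693/12.8 = 0.05414 h⁻¹, so CL = k·Vd = 0.05414 × 553.0 = 29.94 L/h
D = CL × Css × τ / F = 29.94 × 12 × 4 / 0.85 = 1691 mg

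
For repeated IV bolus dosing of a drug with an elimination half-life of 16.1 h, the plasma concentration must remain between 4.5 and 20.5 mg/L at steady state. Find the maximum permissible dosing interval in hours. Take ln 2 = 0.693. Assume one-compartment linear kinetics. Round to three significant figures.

k = 0.693 / t½ = 0.693 / 16.1 = 0.04304 h⁻¹
Between IV bolus doses, concentration decays as C = C₀·e^(−kτ), so C_peak/C_trough = e^(kτ).
τ_max = ln(C_peak/C_trough) / k = ln(20.5/4.5) / 0.04304 = 1.516 / 0.04304 = 35.22 h

35.2 h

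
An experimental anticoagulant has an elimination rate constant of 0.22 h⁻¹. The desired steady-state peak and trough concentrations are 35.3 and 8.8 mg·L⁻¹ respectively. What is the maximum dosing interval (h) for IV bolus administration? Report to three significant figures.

6.31 h

Between IV bolus doses, concentration decays as C = C₀·e^(−kτ), so C_peak/C_trough = e^(kτ).
τ_max = ln(C_peak/C_trough) / k = ln(35.3/8.8) / 0.2200 = 1.389 / 0.2200 = 6.314 h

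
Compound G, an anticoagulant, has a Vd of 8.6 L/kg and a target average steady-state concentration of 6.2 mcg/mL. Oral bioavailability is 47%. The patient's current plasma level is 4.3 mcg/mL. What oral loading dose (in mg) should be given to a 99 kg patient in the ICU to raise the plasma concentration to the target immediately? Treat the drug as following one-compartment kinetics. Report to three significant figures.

Total Vd = 8.6 × 99 = 851.4 L
Concentration deficit ΔC = 6.2 − 4.3 = 1.900 mg/L
LD = Vd × ΔC / F = 851.4 × 1.900 / 0.47 = 3442 mg

3440 mg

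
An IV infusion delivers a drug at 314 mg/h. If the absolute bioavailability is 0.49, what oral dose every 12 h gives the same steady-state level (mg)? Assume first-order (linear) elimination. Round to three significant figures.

7690 mg

To maintain the same Css, the systemic dosing rate must be unchanged: F·D/τ = infusion rate.
D = rate × τ / F = 314 × 12 / 0.49 = 7690 mg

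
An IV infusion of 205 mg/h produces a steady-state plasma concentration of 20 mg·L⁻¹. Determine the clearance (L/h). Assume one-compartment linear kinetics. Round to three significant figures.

At steady state, infusion rate = CL × Css, so CL = rate / Css.
CL = 205 / 20 = 10.25 L/h

10.3 L/h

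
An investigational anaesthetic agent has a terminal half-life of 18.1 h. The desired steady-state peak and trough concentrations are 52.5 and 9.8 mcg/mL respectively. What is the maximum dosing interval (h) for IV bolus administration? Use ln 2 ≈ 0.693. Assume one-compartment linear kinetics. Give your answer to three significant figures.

43.8 h

k = 0.693 / t½ = 0.693 / 18.1 = 0.03829 h⁻¹
Between IV bolus doses, concentration decays as C = C₀·e^(−kτ), so C_peak/C_trough = e^(kτ).
τ_max = ln(C_peak/C_trough) / k = ln(52.5/9.8) / 0.03829 = 1.678 / 0.03829 = 43.82 h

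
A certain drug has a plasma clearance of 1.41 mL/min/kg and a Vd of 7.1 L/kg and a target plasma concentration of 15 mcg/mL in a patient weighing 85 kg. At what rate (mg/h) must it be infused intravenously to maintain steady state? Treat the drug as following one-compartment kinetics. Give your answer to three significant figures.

CL = 1.41 mL/min/kg × 85 kg = 119.9 mL/min = 119.9 × 60/1000 = 7.194 L/h
At steady state, infusion rate equals elimination rate: rate in = CL × Css.
R₀ = 7.194 × 15 = 107.9 mg/h

108 mg/h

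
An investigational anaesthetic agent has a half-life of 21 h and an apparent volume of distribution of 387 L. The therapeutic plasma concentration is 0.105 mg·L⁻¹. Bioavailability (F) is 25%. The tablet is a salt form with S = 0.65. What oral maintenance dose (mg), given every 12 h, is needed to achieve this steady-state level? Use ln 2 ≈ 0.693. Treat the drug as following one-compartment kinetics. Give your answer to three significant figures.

99.0 mg

CL = 0.693 × Vd / t½ = 0.693 × 387.0 / 21 = 12.77 L/h
D = CL × Css × τ / F / S = 12.77 × 0.105 × 12 / 0.25 / 0.65 = 99.02 mg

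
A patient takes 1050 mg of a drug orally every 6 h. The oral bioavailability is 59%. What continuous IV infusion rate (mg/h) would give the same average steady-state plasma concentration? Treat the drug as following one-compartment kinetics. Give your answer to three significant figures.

103 mg/h

Equivalent systemic input: infusion rate = F·D/τ.
Rate = 0.59 × 1050 / 6 = 103.3 mg/h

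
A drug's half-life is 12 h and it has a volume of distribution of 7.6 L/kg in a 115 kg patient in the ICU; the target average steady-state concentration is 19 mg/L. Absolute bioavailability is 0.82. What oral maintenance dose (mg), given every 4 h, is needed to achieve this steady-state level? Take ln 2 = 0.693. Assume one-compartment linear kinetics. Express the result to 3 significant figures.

Vd(total) = 115 kg × 7.6 L/kg = 874.0 L
CL = ln 2 · Vd / t½ = 0.693 × 874.0 / 12 = 50.47 L/h
D = CL × Css × τ / F = 50.47 × 19 × 4 / 0.82 = 4678 mg

4680 mg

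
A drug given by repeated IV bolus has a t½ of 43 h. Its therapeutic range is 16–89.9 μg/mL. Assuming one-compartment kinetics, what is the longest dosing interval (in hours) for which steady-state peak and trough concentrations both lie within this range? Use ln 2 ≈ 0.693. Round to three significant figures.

k = 0.693 / t½ = 0.693 / 43 = 0.01612 h⁻¹
Between IV bolus doses, concentration decays as C = C₀·e^(−kτ), so C_peak/C_trough = e^(kτ).
τ_max = ln(C_peak/C_trough) / k = ln(89.9/16) / 0.01612 = 1.726 / 0.01612 = 107.1 h

107 h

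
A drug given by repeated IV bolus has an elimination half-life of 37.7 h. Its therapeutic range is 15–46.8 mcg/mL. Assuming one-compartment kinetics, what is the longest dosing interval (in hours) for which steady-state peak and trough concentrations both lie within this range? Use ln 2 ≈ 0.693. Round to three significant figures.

k = 0.693 / t½ = 0.693 / 37.7 = 0.01838 h⁻¹
Between IV bolus doses, concentration decays as C = C₀·e^(−kτ), so C_peak/C_trough = e^(kτ).
τ_max = ln(C_peak/C_trough) / k = ln(46.8/15) / 0.01838 = 1.138 / 0.01838 = 61.92 h

61.9 h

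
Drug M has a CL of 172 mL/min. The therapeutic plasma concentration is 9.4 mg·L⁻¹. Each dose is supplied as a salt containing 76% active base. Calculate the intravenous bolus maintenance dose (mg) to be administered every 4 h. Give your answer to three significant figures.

CL = 172 mL/min = 172 × 0.06 = 10.32 L/h
D = CL × Css × τ / S = 10.32 × 9.4 × 4 / 0.76 = 510.6 mg

511 mg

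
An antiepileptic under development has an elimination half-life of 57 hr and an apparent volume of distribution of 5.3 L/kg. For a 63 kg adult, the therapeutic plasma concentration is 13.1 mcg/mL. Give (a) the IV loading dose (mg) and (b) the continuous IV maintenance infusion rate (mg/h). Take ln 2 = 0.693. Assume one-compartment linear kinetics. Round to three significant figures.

Vd(total) = 63 kg × 5.3 L/kg = 333.9 L
LD = Vd × C = 333.9 × 13.1 = 4374 mg
CL = 0.693 × Vd / t½ = 0.693 × 333.9 / 57 = 4.060 L/h
Infusion rate = CL × Css = 4.060 × 13.1 = 53.19 mg/h

(a) 4370 mg; (b) 53.2 mg/h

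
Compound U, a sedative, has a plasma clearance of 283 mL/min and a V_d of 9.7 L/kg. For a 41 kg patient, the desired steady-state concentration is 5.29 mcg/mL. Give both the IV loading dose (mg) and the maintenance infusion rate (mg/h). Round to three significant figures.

(a) 2100 mg; (b) 89.8 mg/h

Total Vd = 9.7 × 41 = 397.7 L
Loading: fill Vd to C_target → 397.7 L × 5.29 mg/L = 2104 mg
CL = 283 mL/min × 60/1000 = 16.98 L/h
Maintenance: replace elimination → rate = CL × Css = 16.98 × 5.29 = 89.82 mg/h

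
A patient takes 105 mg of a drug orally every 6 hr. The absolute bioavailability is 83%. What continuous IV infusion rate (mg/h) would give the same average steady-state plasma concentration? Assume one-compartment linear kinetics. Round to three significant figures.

Equivalent systemic input: infusion rate = F·D/τ.
Rate = 0.83 × 105 / 6 = 14.53 mg/h

14.5 mg/h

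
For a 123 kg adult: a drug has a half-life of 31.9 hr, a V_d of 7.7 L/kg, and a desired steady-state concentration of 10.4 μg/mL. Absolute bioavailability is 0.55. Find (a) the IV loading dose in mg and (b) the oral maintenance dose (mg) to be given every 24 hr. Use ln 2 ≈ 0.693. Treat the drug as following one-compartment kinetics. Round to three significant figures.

Total Vd = 7.7 × 123 = 947.1 L
LD = Vd × C = 947.1 × 10.4 = 9850 mg
CL = 0.693 × Vd / t½ = 0.693 × 947.1 / 31.9 = 20.57 L/h
D = CL × Css × τ / F = 20.57 × 10.4 × 24 / 0.55 = 9335 mg

(a) 9850 mg; (b) 9340 mg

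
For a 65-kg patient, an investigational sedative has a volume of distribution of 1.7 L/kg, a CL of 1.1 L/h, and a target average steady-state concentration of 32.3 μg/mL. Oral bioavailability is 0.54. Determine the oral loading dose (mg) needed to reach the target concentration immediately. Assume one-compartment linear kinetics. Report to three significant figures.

Total Vd = 1.7 × 65 = 110.5 L
LD is governed by Vd — clearance does not enter the loading-dose calculation.
LD = Vd × C / F = 110.5 × 32.30 / 0.54 = 6610 mg

6610 mg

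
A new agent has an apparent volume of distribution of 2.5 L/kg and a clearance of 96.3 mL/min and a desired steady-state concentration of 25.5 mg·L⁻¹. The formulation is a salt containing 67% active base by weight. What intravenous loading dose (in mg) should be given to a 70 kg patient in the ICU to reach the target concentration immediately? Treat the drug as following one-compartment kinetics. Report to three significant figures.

Total Vd = 2.5 × 70 = 175.0 L
The loading dose fills Vd to the target concentration; clearance is irrelevant here.
LD = Vd × C / S = 175.0 × 25.50 / 0.67 = 6660 mg

6660 mg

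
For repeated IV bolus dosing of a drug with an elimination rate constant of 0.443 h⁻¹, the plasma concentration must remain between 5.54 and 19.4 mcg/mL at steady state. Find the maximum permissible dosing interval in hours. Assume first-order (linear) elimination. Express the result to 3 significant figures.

2.83 h

Between IV bolus doses, concentration decays as C = C₀·e^(−kτ), so C_peak/C_trough = e^(kτ).
τ_max = ln(C_peak/C_trough) / k = ln(19.4/5.54) / 0.4430 = 1.253 / 0.4430 = 2.828 h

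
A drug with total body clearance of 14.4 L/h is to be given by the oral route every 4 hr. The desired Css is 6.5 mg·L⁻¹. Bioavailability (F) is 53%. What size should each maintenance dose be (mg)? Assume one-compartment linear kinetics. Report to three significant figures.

706 mg

D = CL × Css × τ / F = 14.40 × 6.5 × 4 / 0.53 = 706.4 mg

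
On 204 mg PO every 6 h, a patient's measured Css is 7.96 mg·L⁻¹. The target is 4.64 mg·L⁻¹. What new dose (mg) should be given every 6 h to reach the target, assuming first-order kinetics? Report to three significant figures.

119 mg

With linear kinetics, Css is proportional to dose rate (D/τ) at fixed clearance.
D₂ = D₁ × (Css,target / Css,current) = 204 × 4.64/7.96 = 118.9 mg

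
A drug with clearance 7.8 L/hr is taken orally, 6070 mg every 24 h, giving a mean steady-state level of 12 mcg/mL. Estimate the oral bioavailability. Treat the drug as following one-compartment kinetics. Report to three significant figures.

F·D/τ = CL·Css at steady state → F = CL·Css·τ / D.
F = 7.8 × 12 × 24 / 6070 = 0.370

0.370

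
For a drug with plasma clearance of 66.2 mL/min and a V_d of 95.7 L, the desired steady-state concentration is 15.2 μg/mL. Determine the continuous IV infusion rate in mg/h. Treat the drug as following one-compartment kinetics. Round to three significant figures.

60.4 mg/h

CL = 66.2 mL/min = 66.2 × 0.06 = 3.972 L/h
Vd does not affect the maintenance rate; only clearance governs steady-state input.
Rate = CL × Css = 3.972 × 15.2 = 60.37 mg/h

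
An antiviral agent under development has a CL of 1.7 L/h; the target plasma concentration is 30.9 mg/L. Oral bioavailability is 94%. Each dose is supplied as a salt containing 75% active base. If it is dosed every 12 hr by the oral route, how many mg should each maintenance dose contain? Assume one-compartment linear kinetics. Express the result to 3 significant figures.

894 mg

D = CL × Css × τ / F / S = 1.700 × 30.9 × 12 / 0.94 / 0.75 = 894.1 mg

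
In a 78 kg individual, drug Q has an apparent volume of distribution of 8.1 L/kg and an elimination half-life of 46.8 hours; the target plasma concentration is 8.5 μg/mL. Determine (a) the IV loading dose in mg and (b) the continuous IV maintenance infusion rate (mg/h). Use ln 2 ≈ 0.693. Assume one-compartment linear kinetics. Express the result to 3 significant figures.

Vd(total) = 78 kg × 8.1 L/kg = 631.8 L
LD = Vd × C = 631.8 × 8.5 = 5370 mg
CL = 0.693 × Vd / t½ = 0.693 × 631.8 / 46.8 = 9.356 L/h
Infusion rate = CL × Css = 9.356 × 8.5 = 79.53 mg/h

(a) 5370 mg; (b) 79.5 mg/h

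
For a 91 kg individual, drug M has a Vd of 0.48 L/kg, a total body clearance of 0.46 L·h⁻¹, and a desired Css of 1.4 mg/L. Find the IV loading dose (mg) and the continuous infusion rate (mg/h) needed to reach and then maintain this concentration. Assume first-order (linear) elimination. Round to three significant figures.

Total Vd = 0.48 × 91 = 43.68 L
Loading dose = Vd × C = 43.68 × 1.4 = 61.15 mg
Infusion rate = 0.4600 L/h × 1.4 mg/L = 0.6440 mg/h

(a) 61.2 mg; (b) 0.644 mg/h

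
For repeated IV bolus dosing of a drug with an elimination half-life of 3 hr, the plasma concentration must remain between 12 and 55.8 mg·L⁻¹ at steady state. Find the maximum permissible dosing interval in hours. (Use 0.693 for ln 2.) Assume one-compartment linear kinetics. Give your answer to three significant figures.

6.65 h

k = 0.693 / t½ = 0.693 / 3 = 0.2310 h⁻¹
Between IV bolus doses, concentration decays as C = C₀·e^(−kτ), so C_peak/C_trough = e^(kτ).
τ_max = ln(C_peak/C_trough) / k = ln(55.8/12) / 0.2310 = 1.537 / 0.2310 = 6.654 h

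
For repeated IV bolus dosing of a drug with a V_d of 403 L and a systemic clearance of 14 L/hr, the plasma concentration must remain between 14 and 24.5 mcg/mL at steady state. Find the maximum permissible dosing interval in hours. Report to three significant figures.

k = CL / Vd = 14.00 / 403.0 = 0.03474 h⁻¹
Between IV bolus doses, concentration decays as C = C₀·e^(−kτ), so C_peak/C_trough = e^(kτ).
τ_max = ln(C_peak/C_trough) / k = ln(24.5/14) / 0.03474 = 0.5596 / 0.03474 = 16.11 h

16.1 h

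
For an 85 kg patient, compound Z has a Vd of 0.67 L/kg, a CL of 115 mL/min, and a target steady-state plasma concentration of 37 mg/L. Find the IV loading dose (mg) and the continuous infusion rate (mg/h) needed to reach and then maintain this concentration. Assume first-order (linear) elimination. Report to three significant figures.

Vd(total) = 85 kg × 0.67 L/kg = 56.95 L
Loading dose = Vd × C = 56.95 × 37 = 2107 mg
Convert clearance: 115 mL/min × 60 min/h ÷ 1000 mL/L = 6.900 L/h
Maintenance: replace elimination → rate = CL × Css = 6.900 × 37 = 255.3 mg/h

(a) 2110 mg; (b) 255 mg/h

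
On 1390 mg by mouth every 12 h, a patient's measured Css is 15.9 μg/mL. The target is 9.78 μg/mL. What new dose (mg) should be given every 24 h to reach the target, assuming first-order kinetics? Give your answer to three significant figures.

With linear kinetics, Css is proportional to dose rate (D/τ) at fixed clearance.
D₂ = D₁ × (Css,target / Css,current) × (τ₂/τ₁) = 1390 × (9.78/15.9) × (24/12) = 1710 mg

1710 mg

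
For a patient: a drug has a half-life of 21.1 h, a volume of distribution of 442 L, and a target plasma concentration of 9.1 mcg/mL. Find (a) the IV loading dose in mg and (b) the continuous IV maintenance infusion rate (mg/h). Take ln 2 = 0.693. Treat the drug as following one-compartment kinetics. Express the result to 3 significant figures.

LD = Vd × C = 442.0 × 9.1 = 4022 mg
CL = 0.693 × Vd / t½ = 0.693 × 442.0 / 21.1 = 14.52 L/h
Infusion rate = CL × Css = 14.52 × 9.1 = 132.1 mg/h

(a) 4020 mg; (b) 132 mg/h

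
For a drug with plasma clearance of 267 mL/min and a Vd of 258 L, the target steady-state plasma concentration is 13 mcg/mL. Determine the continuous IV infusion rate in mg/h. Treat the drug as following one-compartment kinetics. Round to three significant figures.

208 mg/h

Convert clearance: 267 mL/min × 60 min/h ÷ 1000 mL/L = 16.02 L/h
At steady state, infusion rate equals elimination rate: rate in = CL × Css.
R₀ = 16.02 × 13 = 208.3 mg/h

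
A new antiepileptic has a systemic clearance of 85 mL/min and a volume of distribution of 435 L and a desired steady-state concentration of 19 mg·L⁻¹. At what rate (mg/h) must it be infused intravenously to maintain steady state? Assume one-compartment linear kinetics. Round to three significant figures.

96.9 mg/h

CL = 85 mL/min × 60/1000 = 5.100 L/h
Vd does not affect the maintenance rate; only clearance governs steady-state input.
R₀ = 5.100 × 19 = 96.90 mg/h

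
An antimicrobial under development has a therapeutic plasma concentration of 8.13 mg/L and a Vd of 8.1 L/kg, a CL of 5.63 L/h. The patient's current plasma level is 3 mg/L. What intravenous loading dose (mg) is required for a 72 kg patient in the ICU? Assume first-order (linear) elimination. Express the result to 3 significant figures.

Vd = 8.1 L/kg × 72 kg = 583.2 L
Concentration deficit ΔC = 8.13 − 3 = 5.130 mg/L
LD = Vd × ΔC = 583.2 × 5.130 = 2992 mg

2990 mg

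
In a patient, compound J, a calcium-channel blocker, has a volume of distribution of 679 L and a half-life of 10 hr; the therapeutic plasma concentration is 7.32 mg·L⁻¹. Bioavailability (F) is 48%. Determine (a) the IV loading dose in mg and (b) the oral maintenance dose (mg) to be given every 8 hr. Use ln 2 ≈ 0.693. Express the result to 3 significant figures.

(a) 4970 mg; (b) 5740 mg

LD = Vd × C = 679.0 × 7.32 = 4970 mg
CL = 0.693 × Vd / t½ = 0.693 × 679.0 / 10 = 47.05 L/h
D = CL × Css × τ / F = 47.05 × 7.32 × 8 / 0.48 = 5740 mg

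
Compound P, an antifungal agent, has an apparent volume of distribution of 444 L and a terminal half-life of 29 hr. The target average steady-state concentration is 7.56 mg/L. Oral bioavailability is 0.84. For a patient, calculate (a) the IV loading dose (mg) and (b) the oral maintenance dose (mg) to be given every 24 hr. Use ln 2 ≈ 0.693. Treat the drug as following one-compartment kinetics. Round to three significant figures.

LD = Vd × C = 444.0 × 7.56 = 3357 mg
CL = 0.693 × Vd / t½ = 0.693 × 444.0 / 29 = 10.61 L/h
D = CL × Css × τ / F = 10.61 × 7.56 × 24 / 0.84 = 2292 mg

(a) 3360 mg; (b) 2290 mg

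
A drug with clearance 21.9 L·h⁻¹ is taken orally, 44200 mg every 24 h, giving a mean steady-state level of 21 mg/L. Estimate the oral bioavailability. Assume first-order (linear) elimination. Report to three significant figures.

0.250

F·D/τ = CL·Css at steady state → F = CL·Css·τ / D.
F = 21.9 × 21 × 24 / 44200 = 0.250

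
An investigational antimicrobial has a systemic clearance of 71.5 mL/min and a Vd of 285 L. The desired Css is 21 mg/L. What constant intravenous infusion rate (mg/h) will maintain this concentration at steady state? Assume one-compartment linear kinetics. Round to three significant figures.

CL = 71.5 mL/min × 60/1000 = 4.290 L/h
Maintenance depends on clearance, not Vd — rate in must match rate out.
R₀ = 4.290 × 21 = 90.09 mg/h

90.1 mg/h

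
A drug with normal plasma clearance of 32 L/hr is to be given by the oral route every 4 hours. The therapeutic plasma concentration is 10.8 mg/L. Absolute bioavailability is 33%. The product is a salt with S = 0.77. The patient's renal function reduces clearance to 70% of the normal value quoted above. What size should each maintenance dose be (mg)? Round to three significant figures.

Patient clearance = 0.7 × 32.00 = 22.40 L/h
D = CL × Css × τ / F / S = 22.40 × 10.8 × 4 / 0.33 / 0.77 = 3808 mg

3810 mg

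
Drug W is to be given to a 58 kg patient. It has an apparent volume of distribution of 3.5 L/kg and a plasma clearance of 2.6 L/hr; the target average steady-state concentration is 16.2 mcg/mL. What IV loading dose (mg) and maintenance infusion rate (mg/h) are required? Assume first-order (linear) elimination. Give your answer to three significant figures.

(a) 3290 mg; (b) 42.1 mg/h

Vd(total) = 58 kg × 3.5 L/kg = 203.0 L
Loading: fill Vd to C_target → 203.0 L × 16.2 mg/L = 3289 mg
Maintenance: replace elimination → rate = CL × Css = 2.600 × 16.2 = 42.12 mg/h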